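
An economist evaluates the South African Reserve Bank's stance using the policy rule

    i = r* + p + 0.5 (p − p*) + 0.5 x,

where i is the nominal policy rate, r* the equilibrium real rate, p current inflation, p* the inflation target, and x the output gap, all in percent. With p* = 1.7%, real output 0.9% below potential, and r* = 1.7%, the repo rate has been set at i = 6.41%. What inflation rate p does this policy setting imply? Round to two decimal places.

4.01%

Output 0.9% below potential → x = -0.9.
Collecting p: i = r* + (1 + 0.5) p − 0.5 p* + 0.5 x
1.5 p = 6.41 − 1.7 + 0.5 × 1.7 − 0.5 × (-0.9) = 6.01
p = 6.01 / 1.5 = 4.01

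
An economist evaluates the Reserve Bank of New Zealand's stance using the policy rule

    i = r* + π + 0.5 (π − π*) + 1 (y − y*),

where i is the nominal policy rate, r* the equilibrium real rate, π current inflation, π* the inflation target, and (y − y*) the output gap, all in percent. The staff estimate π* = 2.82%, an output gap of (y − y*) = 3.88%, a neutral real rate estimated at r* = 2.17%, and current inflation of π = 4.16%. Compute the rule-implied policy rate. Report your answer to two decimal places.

10.88%

i = 2.17 + 4.16 + 0.5 × (4.16 − 2.82) + 1 × 3.88
   = 2.17 + 4.16 + 0.67 + 3.88 = 10.88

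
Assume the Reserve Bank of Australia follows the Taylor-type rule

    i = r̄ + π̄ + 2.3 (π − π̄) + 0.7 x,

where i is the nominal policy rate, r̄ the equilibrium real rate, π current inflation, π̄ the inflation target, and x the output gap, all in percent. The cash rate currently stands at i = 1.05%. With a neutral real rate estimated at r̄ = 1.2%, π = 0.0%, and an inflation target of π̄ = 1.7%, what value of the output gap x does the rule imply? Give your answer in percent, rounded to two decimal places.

2.94%

0.7 x = 1.05 − 1.2 − 1.7 − 2.3 × (0.0 − 1.7) = 2.06
x = 2.06 / 0.7 = 2.94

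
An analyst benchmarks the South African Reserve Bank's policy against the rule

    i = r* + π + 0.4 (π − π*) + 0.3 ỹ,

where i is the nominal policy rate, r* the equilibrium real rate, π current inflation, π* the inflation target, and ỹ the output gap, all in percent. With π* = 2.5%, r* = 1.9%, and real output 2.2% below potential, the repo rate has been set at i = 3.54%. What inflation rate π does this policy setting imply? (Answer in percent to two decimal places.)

2.36%

Output 2.2% below potential → ỹ = -2.2.
Collecting π: i = r* + (1 + 0.4) π − 0.4 π* + 0.3 ỹ
1.4 π = 3.54 − 1.9 + 0.4 × 2.5 − 0.3 × (-2.2) = 3.3
π = 3.3 / 1.4 = 2.36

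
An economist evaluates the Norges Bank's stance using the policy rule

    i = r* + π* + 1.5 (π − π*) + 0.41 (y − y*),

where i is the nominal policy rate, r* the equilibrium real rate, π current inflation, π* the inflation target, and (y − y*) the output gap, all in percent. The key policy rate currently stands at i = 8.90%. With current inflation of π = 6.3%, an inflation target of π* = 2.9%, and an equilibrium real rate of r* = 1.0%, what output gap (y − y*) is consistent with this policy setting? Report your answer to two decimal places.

0.41 (y − y*) = 8.90 − 1.0 − 2.9 − 1.5 × (6.3 − 2.9) = -0.1
(y − y*) = -0.1 / 0.41 = -0.24

-0.24%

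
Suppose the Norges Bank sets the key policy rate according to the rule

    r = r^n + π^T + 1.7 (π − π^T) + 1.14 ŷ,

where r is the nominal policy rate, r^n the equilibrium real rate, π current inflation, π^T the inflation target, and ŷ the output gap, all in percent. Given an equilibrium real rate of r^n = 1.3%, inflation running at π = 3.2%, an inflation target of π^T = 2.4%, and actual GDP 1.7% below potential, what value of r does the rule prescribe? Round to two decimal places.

Output 1.7% below potential → ŷ = -1.7.
r = 1.3 + 2.4 + 1.7 × (3.2 − 2.4) + 1.14 × (-1.7)
   = 1.3 + 2.4 + 1.36 − 1.938 = 3.12

3.12%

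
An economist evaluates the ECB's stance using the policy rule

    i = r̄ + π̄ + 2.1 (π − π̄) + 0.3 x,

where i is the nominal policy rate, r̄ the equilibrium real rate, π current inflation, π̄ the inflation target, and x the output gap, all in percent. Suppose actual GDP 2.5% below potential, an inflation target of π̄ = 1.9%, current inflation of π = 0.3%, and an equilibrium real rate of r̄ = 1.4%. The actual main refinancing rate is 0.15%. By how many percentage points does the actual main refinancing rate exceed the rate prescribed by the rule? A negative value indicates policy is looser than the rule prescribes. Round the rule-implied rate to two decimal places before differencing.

Output 2.5% below potential → x = -2.5.
i = 1.4 + 1.9 + 2.1 × (0.3 − 1.9) + 0.3 × (-2.5)
   = 1.4 + 1.9 − 3.36 − 0.75 = -0.81
Deviation = 0.15 − (-0.81) = 0.96 pp.

0.96 pp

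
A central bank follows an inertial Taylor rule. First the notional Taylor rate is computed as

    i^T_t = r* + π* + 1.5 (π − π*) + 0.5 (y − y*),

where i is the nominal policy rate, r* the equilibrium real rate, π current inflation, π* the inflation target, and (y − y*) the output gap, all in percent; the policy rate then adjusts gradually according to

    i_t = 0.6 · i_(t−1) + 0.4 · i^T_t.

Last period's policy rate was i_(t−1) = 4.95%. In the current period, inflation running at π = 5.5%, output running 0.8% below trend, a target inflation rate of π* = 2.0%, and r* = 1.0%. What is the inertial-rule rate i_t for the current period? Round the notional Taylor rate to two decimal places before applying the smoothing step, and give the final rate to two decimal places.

6.11%

Output 0.8% below potential → (y − y*) = -0.8.
i^T_t = 1.0 + 2.0 + 1.5 × (5.5 − 2.0) + 0.5 × (-0.8)
   = 1.0 + 2 + 5.25 − 0.4 = 7.85
i_t = 0.6 × 4.95 + 0.4 × 7.85 = 2.97 + 3.14 = 6.11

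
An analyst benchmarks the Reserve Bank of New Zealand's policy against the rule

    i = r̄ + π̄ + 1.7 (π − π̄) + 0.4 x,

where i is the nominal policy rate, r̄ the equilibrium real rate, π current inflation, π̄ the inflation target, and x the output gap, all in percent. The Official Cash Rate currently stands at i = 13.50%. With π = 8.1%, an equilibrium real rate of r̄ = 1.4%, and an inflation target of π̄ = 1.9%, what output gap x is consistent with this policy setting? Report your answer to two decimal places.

0.4 x = 13.50 − 1.4 − 1.9 − 1.7 × (8.1 − 1.9) = -0.34
x = -0.34 / 0.4 = -0.85

-0.85%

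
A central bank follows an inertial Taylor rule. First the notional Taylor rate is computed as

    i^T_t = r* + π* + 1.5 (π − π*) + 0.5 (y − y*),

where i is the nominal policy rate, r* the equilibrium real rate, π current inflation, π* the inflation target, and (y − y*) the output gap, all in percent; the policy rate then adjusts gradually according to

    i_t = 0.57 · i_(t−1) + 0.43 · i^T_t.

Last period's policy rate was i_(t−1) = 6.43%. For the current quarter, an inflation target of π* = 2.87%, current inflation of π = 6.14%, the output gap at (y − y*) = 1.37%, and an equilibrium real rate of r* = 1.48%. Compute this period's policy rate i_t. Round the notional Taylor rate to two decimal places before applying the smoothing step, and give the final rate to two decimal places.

i^T_t = 1.48 + 2.87 + 1.5 × (6.14 − 2.87) + 0.5 × 1.37
   = 1.48 + 2.87 + 4.905 + 0.685 = 9.94
i_t = 0.57 × 6.43 + 0.43 × 9.94 = 3.6651 + 4.2742 = 7.94

7.94%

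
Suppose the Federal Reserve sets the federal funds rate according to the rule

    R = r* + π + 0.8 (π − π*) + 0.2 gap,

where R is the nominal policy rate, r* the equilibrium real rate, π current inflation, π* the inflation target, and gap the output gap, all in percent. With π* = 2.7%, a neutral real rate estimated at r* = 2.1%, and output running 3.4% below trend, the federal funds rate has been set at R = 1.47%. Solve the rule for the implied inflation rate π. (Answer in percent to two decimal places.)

Output 3.4% below potential → gap = -3.4.
Collecting π: R = r* + (1 + 0.8) π − 0.8 π* + 0.2 gap
1.8 π = 1.47 − 2.1 + 0.8 × 2.7 − 0.2 × (-3.4) = 2.21
π = 2.21 / 1.8 = 1.23

1.23%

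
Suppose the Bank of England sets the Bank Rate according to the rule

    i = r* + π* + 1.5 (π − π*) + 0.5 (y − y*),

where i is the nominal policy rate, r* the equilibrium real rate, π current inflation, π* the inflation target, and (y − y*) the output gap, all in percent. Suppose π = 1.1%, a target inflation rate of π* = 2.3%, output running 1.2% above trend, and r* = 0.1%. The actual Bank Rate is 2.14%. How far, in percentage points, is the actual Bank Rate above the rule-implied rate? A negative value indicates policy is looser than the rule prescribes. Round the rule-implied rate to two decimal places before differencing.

Output 1.2% above potential → (y − y*) = 1.2.
i = 0.1 + 2.3 + 1.5 × (1.1 − 2.3) + 0.5 × 1.2
   = 0.1 + 2.3 − 1.8 + 0.6 = 1.20
Deviation = 2.14 − 1.20 = 0.94 pp.

0.94 pp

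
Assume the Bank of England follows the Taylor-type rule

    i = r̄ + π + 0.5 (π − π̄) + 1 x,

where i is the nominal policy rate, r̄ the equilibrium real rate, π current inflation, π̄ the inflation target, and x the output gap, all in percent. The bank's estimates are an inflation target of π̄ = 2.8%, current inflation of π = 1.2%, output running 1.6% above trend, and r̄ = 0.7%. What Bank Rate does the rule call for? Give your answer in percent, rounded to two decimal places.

2.70%

Output 1.6% above potential → x = 1.6.
i = 0.7 + 1.2 + 0.5 × (1.2 − 2.8) + 1 × 1.6
   = 0.7 + 1.2 − 0.8 + 1.6 = 2.70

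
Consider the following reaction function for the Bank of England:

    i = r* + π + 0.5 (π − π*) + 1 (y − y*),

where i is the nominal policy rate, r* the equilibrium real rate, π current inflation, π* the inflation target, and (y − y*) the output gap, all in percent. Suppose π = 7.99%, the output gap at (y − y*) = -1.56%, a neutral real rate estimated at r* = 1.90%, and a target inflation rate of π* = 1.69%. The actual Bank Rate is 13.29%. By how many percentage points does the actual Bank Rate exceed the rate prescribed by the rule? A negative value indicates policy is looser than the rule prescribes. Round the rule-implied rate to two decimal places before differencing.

1.81 pp

i = 1.90 + 7.99 + 0.5 × (7.99 − 1.69) + 1 × (-1.56)
   = 1.90 + 7.99 + 3.15 − 1.56 = 11.48
Deviation = 13.29 − 11.48 = 1.81 pp.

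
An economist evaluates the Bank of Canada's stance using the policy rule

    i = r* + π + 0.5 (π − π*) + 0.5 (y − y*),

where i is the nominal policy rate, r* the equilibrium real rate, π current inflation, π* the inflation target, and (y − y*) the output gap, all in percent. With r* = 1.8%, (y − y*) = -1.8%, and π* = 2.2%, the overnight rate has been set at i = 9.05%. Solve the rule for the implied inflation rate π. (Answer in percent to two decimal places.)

Collecting π: i = r* + (1 + 0.5) π − 0.5 π* + 0.5 (y − y*)
1.5 π = 9.05 − 1.8 + 0.5 × 2.2 − 0.5 × (-1.8) = 9.25
π = 9.25 / 1.5 = 6.17

6.17%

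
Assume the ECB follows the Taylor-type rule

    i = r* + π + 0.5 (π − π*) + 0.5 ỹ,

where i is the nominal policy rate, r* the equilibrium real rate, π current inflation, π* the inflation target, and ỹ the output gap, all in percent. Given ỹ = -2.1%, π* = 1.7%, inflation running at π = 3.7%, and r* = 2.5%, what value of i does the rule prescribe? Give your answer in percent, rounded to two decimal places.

i = 2.5 + 3.7 + 0.5 × (3.7 − 1.7) + 0.5 × (-2.1)
   = 2.5 + 3.7 + 1 − 1.05 = 6.15

6.15%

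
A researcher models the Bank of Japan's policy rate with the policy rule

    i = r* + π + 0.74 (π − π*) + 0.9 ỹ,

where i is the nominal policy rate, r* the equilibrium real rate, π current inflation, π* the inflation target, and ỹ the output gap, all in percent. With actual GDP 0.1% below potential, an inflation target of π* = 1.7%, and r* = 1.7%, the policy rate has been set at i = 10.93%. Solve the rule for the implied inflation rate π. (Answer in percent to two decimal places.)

Output 0.1% below potential → ỹ = -0.1.
Collecting π: i = r* + (1 + 0.74) π − 0.74 π* + 0.9 ỹ
1.74 π = 10.93 − 1.7 + 0.74 × 1.7 − 0.9 × (-0.1) = 10.578
π = 10.578 / 1.74 = 6.08

6.08%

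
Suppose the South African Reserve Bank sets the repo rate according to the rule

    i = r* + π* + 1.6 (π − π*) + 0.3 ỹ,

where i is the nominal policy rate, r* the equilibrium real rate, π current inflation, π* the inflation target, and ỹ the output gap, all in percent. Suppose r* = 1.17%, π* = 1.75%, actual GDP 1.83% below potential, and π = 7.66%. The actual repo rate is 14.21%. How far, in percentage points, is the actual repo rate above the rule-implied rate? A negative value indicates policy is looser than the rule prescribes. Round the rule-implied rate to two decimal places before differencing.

Output 1.83% below potential → ỹ = -1.83.
i = 1.17 + 1.75 + 1.6 × (7.66 − 1.75) + 0.3 × (-1.83)
   = 1.17 + 1.75 + 9.456 − 0.549 = 11.83
Deviation = 14.21 − 11.83 = 2.38 pp.

2.38 pp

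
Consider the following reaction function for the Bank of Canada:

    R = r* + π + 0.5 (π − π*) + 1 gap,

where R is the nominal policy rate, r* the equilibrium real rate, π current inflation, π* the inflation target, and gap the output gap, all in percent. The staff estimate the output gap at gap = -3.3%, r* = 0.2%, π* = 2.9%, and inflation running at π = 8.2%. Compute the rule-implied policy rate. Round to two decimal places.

R = 0.2 + 8.2 + 0.5 × (8.2 − 2.9) + 1 × (-3.3)
   = 0.2 + 8.2 + 2.65 − 3.3 = 7.75

7.75%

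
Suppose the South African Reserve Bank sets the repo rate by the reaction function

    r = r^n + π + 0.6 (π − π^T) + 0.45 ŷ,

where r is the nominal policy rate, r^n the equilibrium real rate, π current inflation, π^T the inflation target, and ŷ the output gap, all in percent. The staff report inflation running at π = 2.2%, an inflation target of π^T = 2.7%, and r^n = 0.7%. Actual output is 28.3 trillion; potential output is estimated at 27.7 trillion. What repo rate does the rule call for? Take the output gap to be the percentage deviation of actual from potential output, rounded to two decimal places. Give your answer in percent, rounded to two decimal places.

3.58%

Output gap = 100 × (28.3 − 27.7) / 27.7 = 2.17%.
r = 0.70 + 2.20 + 0.6 × (2.20 − 2.70) + 0.45 × 2.17
   = 0.70 + 2.2 − 0.3 + 0.9765 = 3.58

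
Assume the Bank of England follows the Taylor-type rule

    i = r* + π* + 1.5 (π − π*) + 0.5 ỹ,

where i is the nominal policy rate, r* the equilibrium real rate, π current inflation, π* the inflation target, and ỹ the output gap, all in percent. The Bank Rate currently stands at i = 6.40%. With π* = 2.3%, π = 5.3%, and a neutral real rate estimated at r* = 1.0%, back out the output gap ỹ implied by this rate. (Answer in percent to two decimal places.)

0.5 ỹ = 6.40 − 1.0 − 2.3 − 1.5 × (5.3 − 2.3) = -1.4
ỹ = -1.4 / 0.5 = -2.80

-2.80%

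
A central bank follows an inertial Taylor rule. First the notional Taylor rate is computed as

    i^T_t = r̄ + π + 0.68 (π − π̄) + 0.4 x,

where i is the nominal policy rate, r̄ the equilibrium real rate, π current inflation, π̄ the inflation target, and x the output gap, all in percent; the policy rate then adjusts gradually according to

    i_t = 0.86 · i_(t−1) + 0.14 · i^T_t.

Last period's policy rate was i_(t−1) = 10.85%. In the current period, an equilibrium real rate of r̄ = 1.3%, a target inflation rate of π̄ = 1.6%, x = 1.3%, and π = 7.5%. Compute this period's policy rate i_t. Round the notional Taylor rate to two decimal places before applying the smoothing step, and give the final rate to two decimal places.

i^T_t = 1.3 + 7.5 + 0.68 × (7.5 − 1.6) + 0.4 × 1.3
   = 1.3 + 7.5 + 4.012 + 0.52 = 13.33
i_t = 0.86 × 10.85 + 0.14 × 13.33 = 9.331 + 1.8662 = 11.20

11.20%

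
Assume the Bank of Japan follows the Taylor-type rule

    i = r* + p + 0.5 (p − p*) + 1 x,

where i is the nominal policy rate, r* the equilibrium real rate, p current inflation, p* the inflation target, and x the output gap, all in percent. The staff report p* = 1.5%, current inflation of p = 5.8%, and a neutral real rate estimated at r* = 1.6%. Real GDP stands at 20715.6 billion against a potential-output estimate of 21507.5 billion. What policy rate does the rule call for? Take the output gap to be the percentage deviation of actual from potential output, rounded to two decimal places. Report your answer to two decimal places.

5.87%

Output gap = 100 × (20715.6 − 21507.5) / 21507.5 = -3.68%.
i = 1.60 + 5.80 + 0.5 × (5.80 − 1.50) + 1 × (-3.68)
   = 1.60 + 5.8 + 2.15 − 3.68 = 5.87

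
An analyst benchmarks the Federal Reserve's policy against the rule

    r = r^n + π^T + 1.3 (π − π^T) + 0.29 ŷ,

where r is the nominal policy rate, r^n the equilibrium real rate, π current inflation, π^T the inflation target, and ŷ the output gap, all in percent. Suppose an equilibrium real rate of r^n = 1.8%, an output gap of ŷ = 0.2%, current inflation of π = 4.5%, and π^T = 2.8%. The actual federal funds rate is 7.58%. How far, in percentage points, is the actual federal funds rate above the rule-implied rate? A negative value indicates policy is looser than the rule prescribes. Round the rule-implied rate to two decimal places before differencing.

r = 1.8 + 2.8 + 1.3 × (4.5 − 2.8) + 0.29 × 0.2
   = 1.8 + 2.8 + 2.21 + 0.058 = 6.87
Deviation = 7.58 − 6.87 = 0.71 pp.

0.71 pp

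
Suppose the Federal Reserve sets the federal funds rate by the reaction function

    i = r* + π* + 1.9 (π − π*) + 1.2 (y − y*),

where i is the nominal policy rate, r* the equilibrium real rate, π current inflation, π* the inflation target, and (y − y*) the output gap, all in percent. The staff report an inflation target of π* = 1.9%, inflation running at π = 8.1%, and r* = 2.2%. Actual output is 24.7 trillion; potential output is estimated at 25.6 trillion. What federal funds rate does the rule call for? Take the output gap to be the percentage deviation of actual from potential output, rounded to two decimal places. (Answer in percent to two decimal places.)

11.66%

Output gap = 100 × (24.7 − 25.6) / 25.6 = -3.52%.
i = 2.20 + 1.90 + 1.9 × (8.10 − 1.90) + 1.2 × (-3.52)
   = 2.20 + 1.9 + 11.78 − 4.224 = 11.66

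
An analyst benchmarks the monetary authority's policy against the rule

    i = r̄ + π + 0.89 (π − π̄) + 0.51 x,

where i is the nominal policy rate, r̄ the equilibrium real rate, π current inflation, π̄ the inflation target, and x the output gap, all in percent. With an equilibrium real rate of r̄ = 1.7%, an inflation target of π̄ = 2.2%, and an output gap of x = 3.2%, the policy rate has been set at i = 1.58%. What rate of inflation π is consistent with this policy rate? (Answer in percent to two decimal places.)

0.11%

Collecting π: i = r̄ + (1 + 0.89) π − 0.89 π̄ + 0.51 x
1.89 π = 1.58 − 1.7 + 0.89 × 2.2 − 0.51 × 3.2 = 0.206
π = 0.206 / 1.89 = 0.11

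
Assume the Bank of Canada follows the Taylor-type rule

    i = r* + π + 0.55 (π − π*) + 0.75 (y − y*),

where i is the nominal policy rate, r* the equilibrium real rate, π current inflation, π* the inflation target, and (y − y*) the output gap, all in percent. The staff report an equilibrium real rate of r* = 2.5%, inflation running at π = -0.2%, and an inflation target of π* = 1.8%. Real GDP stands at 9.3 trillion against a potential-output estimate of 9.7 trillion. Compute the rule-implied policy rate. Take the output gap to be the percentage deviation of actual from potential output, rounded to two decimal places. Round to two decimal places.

-1.89%

Output gap = 100 × (9.3 − 9.7) / 9.7 = -4.12%.
i = 2.50 + (-0.20) + 0.55 × (-0.20 − 1.80) + 0.75 × (-4.12)
   = 2.50 − 0.2 − 1.1 − 3.09 = -1.89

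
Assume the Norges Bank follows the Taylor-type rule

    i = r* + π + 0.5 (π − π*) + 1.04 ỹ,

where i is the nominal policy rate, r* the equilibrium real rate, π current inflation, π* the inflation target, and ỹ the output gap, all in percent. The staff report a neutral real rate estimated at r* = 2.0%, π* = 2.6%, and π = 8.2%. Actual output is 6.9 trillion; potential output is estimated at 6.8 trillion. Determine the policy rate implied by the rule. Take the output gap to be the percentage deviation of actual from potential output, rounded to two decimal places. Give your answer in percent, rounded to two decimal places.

Output gap = 100 × (6.9 − 6.8) / 6.8 = 1.47%.
i = 2.00 + 8.20 + 0.5 × (8.20 − 2.60) + 1.04 × 1.47
   = 2.00 + 8.2 + 2.8 + 1.5288 = 14.53

14.53%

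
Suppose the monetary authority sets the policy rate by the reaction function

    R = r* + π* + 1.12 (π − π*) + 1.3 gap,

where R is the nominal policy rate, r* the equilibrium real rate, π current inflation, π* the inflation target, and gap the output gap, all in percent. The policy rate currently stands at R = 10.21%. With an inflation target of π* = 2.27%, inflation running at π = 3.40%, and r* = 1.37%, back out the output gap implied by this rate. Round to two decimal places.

4.08%

1.3 gap = 10.21 − 1.37 − 2.27 − 1.12 × (3.40 − 2.27) = 5.3044
gap = 5.3044 / 1.3 = 4.08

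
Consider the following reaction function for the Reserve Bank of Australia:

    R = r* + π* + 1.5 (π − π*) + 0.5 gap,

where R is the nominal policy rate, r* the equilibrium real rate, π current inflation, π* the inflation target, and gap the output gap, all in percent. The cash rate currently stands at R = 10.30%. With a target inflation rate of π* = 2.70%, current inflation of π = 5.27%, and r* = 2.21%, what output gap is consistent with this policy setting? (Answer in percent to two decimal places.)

3.07%

0.5 gap = 10.30 − 2.21 − 2.70 − 1.5 × (5.27 − 2.70) = 1.535
gap = 1.535 / 0.5 = 3.07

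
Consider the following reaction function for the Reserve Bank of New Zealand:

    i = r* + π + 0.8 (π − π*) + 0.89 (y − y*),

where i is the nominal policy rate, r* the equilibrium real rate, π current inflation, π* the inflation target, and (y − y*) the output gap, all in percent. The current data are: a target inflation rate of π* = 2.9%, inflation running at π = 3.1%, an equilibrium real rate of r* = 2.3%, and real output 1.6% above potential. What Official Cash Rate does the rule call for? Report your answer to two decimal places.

Output 1.6% above potential → (y − y*) = 1.6.
i = 2.3 + 3.1 + 0.8 × (3.1 − 2.9) + 0.89 × 1.6
   = 2.3 + 3.1 + 0.16 + 1.424 = 6.98

6.98%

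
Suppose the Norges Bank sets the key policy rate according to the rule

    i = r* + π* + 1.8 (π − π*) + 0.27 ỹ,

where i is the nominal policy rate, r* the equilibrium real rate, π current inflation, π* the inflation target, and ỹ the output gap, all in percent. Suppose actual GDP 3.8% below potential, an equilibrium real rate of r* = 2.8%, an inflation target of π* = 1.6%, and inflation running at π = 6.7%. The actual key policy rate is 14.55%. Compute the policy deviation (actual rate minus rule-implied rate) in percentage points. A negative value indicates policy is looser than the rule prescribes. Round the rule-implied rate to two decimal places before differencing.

Output 3.8% below potential → ỹ = -3.8.
i = 2.8 + 1.6 + 1.8 × (6.7 − 1.6) + 0.27 × (-3.8)
   = 2.8 + 1.6 + 9.18 − 1.026 = 12.55
Deviation = 14.55 − 12.55 = 2.00 pp.

2.00 pp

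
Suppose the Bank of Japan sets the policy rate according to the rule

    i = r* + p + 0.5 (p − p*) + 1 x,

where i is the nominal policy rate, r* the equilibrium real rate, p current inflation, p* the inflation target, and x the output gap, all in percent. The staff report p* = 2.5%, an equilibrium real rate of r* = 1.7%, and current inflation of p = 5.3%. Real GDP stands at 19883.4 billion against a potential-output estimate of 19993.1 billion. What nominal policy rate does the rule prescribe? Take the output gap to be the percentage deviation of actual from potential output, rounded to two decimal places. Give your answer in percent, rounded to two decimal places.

7.85%

Output gap = 100 × (19883.4 − 19993.1) / 19993.1 = -0.55%.
i = 1.70 + 5.30 + 0.5 × (5.30 − 2.50) + 1 × (-0.55)
   = 1.70 + 5.3 + 1.4 − 0.55 = 7.85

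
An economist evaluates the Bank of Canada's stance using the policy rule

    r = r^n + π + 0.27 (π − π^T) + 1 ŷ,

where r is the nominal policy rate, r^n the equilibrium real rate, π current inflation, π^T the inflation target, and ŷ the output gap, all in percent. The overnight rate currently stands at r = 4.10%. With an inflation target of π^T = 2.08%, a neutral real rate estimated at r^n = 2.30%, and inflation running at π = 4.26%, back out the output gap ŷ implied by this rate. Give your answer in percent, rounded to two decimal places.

-3.05%

1 ŷ = 4.10 − 2.30 − 4.26 − 0.27 × (4.26 − 2.08) = -3.0486
ŷ = -3.0486 / 1 = -3.05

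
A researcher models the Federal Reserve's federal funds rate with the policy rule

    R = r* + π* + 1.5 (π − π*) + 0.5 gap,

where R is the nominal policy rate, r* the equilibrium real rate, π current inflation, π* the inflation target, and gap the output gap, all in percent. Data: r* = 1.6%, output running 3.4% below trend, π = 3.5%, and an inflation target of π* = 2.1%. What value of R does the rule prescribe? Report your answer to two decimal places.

4.10%

Output 3.4% below potential → gap = -3.4.
R = 1.6 + 2.1 + 1.5 × (3.5 − 2.1) + 0.5 × (-3.4)
   = 1.6 + 2.1 + 2.1 − 1.7 = 4.10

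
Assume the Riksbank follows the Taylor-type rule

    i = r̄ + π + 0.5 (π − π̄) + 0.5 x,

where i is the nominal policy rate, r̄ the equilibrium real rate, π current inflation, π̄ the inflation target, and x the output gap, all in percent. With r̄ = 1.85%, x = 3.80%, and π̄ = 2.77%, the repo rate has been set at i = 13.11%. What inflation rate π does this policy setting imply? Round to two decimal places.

Collecting π: i = r̄ + (1 + 0.5) π − 0.5 π̄ + 0.5 x
1.5 π = 13.11 − 1.85 + 0.5 × 2.77 − 0.5 × 3.80 = 10.745
π = 10.745 / 1.5 = 7.16

7.16%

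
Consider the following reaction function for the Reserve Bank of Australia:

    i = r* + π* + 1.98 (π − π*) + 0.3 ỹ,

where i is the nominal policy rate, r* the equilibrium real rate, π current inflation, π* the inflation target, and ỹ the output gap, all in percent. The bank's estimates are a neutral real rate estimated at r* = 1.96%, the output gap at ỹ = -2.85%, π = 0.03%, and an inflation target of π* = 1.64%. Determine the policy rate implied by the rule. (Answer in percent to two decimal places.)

-0.44%

i = 1.96 + 1.64 + 1.98 × (0.03 − 1.64) + 0.3 × (-2.85)
   = 1.96 + 1.64 − 3.1878 − 0.855 = -0.44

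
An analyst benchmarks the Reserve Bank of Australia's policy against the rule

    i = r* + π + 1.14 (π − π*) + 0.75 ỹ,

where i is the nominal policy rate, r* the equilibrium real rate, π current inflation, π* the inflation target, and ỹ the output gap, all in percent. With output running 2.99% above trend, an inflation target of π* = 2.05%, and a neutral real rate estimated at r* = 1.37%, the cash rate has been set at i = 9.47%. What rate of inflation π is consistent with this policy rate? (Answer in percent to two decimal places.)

3.83%

Output 2.99% above potential → ỹ = 2.99.
Collecting π: i = r* + (1 + 1.14) π − 1.14 π* + 0.75 ỹ
2.14 π = 9.47 − 1.37 + 1.14 × 2.05 − 0.75 × 2.99 = 8.1945
π = 8.1945 / 2.14 = 3.83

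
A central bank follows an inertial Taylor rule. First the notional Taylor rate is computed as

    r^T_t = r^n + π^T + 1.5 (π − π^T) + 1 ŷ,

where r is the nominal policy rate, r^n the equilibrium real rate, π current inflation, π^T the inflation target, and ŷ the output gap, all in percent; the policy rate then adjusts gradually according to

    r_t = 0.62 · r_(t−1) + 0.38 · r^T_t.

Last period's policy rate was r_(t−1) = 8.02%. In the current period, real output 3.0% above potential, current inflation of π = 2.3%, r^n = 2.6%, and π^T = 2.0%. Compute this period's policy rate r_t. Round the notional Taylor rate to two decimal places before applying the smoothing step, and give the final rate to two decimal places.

Output 3.0% above potential → ŷ = 3.0.
r^T_t = 2.6 + 2.0 + 1.5 × (2.3 − 2.0) + 1 × 3.0
   = 2.6 + 2 + 0.45 + 3 = 8.05
r_t = 0.62 × 8.02 + 0.38 × 8.05 = 4.9724 + 3.059 = 8.03

8.03%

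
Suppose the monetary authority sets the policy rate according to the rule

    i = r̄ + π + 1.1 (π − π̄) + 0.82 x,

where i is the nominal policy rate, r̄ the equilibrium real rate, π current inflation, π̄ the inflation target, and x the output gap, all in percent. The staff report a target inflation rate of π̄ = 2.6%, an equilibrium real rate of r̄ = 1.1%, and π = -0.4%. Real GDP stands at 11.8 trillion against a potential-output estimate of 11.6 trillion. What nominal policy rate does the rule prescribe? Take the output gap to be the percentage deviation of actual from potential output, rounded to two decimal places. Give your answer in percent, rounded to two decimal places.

-1.19%

Output gap = 100 × (11.8 − 11.6) / 11.6 = 1.72%.
i = 1.10 + (-0.40) + 1.1 × (-0.40 − 2.60) + 0.82 × 1.72
   = 1.10 − 0.4 − 3.3 + 1.4104 = -1.19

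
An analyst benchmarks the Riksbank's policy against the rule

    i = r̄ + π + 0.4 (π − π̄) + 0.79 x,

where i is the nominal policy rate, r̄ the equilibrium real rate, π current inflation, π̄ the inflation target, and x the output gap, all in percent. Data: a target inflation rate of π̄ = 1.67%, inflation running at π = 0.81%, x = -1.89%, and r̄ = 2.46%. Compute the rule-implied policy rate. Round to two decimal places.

1.43%

i = 2.46 + 0.81 + 0.4 × (0.81 − 1.67) + 0.79 × (-1.89)
   = 2.46 + 0.81 − 0.344 − 1.4931 = 1.43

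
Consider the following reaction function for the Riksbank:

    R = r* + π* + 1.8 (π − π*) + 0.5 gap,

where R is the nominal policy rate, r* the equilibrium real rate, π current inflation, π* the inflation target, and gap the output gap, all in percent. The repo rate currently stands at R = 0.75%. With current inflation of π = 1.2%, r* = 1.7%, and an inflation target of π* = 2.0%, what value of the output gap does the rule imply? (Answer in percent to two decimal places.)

-3.02%

0.5 gap = 0.75 − 1.7 − 2.0 − 1.8 × (1.2 − 2.0) = -1.51
gap = -1.51 / 0.5 = -3.02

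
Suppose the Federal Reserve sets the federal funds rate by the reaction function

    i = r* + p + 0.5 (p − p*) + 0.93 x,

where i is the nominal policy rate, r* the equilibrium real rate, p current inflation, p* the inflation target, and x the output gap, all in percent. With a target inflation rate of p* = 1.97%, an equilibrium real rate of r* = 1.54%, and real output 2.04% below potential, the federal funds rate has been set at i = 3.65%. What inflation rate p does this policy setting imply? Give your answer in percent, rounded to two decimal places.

Output 2.04% below potential → x = -2.04.
Collecting p: i = r* + (1 + 0.5) p − 0.5 p* + 0.93 x
1.5 p = 3.65 − 1.54 + 0.5 × 1.97 − 0.93 × (-2.04) = 4.9922
p = 4.9922 / 1.5 = 3.33

3.33%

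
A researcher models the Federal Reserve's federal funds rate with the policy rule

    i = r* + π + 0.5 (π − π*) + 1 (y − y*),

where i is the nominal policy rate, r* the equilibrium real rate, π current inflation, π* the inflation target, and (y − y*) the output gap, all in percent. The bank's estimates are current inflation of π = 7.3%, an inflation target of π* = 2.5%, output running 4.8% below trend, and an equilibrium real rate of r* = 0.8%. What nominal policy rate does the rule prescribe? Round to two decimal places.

5.70%

Output 4.8% below potential → (y − y*) = -4.8.
i = 0.8 + 7.3 + 0.5 × (7.3 − 2.5) + 1 × (-4.8)
   = 0.8 + 7.3 + 2.4 − 4.8 = 5.70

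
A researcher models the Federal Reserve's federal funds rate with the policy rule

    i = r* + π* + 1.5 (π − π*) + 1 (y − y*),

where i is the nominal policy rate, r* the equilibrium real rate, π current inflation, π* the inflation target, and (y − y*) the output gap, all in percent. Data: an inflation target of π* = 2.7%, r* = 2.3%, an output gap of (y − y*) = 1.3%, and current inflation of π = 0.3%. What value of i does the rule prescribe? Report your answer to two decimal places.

2.70%

i = 2.3 + 2.7 + 1.5 × (0.3 − 2.7) + 1 × 1.3
   = 2.3 + 2.7 − 3.6 + 1.3 = 2.70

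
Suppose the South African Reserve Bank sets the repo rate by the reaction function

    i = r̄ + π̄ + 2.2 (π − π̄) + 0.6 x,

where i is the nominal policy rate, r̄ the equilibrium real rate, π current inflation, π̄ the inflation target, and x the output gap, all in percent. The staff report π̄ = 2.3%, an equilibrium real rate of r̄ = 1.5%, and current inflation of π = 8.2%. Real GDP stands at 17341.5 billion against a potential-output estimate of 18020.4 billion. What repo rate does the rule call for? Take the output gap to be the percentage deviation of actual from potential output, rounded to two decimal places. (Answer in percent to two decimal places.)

14.52%

Output gap = 100 × (17341.5 − 18020.4) / 18020.4 = -3.77%.
i = 1.50 + 2.30 + 2.2 × (8.20 − 2.30) + 0.6 × (-3.77)
   = 1.50 + 2.3 + 12.98 − 2.262 = 14.52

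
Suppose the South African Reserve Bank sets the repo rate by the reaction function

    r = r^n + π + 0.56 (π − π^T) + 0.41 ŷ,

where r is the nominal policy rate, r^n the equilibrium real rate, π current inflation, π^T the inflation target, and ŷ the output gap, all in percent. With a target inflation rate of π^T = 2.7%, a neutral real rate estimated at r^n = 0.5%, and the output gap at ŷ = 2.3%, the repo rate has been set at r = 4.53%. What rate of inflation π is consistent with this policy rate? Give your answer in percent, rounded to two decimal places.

2.95%

Collecting π: r = r^n + (1 + 0.56) π − 0.56 π^T + 0.41 ŷ
1.56 π = 4.53 − 0.5 + 0.56 × 2.7 − 0.41 × 2.3 = 4.599
π = 4.599 / 1.56 = 2.95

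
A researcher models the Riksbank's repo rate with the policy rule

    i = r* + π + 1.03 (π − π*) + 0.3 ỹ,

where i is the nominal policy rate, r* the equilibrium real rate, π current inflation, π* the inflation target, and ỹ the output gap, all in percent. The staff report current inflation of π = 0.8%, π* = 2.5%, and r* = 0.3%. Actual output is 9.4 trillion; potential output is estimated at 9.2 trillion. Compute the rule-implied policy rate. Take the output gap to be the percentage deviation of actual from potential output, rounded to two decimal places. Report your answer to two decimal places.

0.00%

Output gap = 100 × (9.4 − 9.2) / 9.2 = 2.17%.
i = 0.30 + 0.80 + 1.03 × (0.80 − 2.50) + 0.3 × 2.17
   = 0.30 + 0.8 − 1.751 + 0.651 = 0.00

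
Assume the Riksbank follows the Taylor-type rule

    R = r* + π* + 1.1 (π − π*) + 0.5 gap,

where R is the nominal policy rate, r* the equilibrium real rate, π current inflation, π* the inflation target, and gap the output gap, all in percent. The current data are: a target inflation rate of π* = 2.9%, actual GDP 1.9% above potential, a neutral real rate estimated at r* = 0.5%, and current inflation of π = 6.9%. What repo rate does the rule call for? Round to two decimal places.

Output 1.9% above potential → gap = 1.9.
R = 0.5 + 2.9 + 1.1 × (6.9 − 2.9) + 0.5 × 1.9
   = 0.5 + 2.9 + 4.4 + 0.95 = 8.75

8.75%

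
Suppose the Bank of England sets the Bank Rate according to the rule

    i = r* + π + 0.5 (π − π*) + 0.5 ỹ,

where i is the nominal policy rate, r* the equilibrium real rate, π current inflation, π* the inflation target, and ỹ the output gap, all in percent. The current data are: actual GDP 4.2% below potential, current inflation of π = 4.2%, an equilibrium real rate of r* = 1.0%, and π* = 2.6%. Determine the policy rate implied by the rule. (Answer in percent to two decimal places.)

Output 4.2% below potential → ỹ = -4.2.
i = 1.0 + 4.2 + 0.5 × (4.2 − 2.6) + 0.5 × (-4.2)
   = 1.0 + 4.2 + 0.8 − 2.1 = 3.90

3.90%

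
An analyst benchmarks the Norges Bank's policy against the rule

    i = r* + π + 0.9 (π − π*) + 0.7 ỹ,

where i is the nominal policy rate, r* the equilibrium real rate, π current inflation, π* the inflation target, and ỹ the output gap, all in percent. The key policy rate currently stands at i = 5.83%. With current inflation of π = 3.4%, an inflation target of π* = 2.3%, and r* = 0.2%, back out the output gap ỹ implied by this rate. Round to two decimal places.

0.7 ỹ = 5.83 − 0.2 − 3.4 − 0.9 × (3.4 − 2.3) = 1.24
ỹ = 1.24 / 0.7 = 1.77

1.77%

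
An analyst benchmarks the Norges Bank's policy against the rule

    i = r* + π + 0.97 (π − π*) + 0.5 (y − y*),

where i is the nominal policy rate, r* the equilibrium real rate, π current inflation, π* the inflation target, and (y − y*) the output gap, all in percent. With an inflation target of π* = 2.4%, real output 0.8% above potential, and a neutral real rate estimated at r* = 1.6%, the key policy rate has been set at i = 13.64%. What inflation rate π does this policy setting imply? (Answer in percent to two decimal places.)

7.09%

Output 0.8% above potential → (y − y*) = 0.8.
Collecting π: i = r* + (1 + 0.97) π − 0.97 π* + 0.5 (y − y*)
1.97 π = 13.64 − 1.6 + 0.97 × 2.4 − 0.5 × 0.8 = 13.968
π = 13.968 / 1.97 = 7.09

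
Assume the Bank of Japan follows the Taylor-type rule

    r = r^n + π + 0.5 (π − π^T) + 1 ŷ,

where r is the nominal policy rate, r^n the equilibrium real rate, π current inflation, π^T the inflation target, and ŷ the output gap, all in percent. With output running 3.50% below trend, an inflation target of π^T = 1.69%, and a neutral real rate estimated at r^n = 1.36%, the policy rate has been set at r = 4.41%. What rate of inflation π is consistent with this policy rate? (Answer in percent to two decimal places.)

4.93%

Output 3.50% below potential → ŷ = -3.50.
Collecting π: r = r^n + (1 + 0.5) π − 0.5 π^T + 1 ŷ
1.5 π = 4.41 − 1.36 + 0.5 × 1.69 − 1 × (-3.50) = 7.395
π = 7.395 / 1.5 = 4.93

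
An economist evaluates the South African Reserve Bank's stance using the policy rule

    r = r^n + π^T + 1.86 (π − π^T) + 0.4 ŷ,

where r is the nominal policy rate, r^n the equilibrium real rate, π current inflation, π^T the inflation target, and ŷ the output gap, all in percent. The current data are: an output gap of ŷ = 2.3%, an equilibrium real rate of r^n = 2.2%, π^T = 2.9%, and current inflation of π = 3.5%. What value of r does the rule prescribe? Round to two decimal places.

7.14%

r = 2.2 + 2.9 + 1.86 × (3.5 − 2.9) + 0.4 × 2.3
   = 2.2 + 2.9 + 1.116 + 0.92 = 7.14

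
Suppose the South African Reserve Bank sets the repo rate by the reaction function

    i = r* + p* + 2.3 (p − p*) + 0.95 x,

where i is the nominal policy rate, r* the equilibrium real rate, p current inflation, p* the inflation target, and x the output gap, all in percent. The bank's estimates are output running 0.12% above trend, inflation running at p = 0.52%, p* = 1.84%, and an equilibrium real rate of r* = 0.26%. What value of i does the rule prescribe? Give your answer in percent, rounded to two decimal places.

Output 0.12% above potential → x = 0.12.
i = 0.26 + 1.84 + 2.3 × (0.52 − 1.84) + 0.95 × 0.12
   = 0.26 + 1.84 − 3.036 + 0.114 = -0.82

-0.82%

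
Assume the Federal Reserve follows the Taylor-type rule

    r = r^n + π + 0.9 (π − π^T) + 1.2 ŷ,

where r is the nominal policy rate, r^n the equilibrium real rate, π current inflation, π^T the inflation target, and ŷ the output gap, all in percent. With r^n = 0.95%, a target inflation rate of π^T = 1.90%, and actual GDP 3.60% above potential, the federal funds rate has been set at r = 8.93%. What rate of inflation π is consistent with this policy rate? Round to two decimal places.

Output 3.60% above potential → ŷ = 3.60.
Collecting π: r = r^n + (1 + 0.9) π − 0.9 π^T + 1.2 ŷ
1.9 π = 8.93 − 0.95 + 0.9 × 1.90 − 1.2 × 3.60 = 5.37
π = 5.37 / 1.9 = 2.83

2.83%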